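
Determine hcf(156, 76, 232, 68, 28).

gcd(156, 76): 156 = 2·76 + 4; 76 = 19·4 + 0 → 4
gcd(4, 232): 232 = 58·4 + 0 → 4
gcd(4, 68): 68 = 17·4 + 0 → 4
gcd(4, 28): 28 = 7·4 + 0 → 4

4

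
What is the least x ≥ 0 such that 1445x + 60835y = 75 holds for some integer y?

5852

Reduce mod 60835: 1445x ≡ 75 (mod 60835). With g = gcd(1445, 60835) = 5 dividing 75, divide through: 289x ≡ 15 (mod 12167).
Since gcd(289, 12167) = 1, x ≡ 15·(289)⁻¹ ≡ 5852 (mod 12167). Smallest non-negative: 5852.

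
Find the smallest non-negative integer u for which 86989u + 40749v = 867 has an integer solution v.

gcd(86989, 40749) = 289 (Euclid: 86989 = 2·40749 + 5491; 40749 = 7·5491 + 2312; 5491 = 2·2312 + 867; 2312 = 2·867 + 578; 867 = 1·578 + 289; 578 = 2·289 + 0), and 289 | 867.
Extended Euclid: 86989·(52) + 40749·(-111) = 289. Scale by 3: u₀ = 156.
General solution u = u₀ + 141t; reducing mod 141 gives u = 15 (and v = -32).

15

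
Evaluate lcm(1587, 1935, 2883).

983694015

lcm(1587, 1935) = 1587·1935/gcd = 3070845/3 = 1023615
lcm(1023615, 2883) = 1023615·2883/gcd = 2951082045/3 = 983694015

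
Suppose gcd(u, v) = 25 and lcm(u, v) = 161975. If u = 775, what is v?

Using uv = gcd(u,v)·lcm(u,v) = 25·161975 = 4049375, we get v = 4049375/775 = 5225.

5225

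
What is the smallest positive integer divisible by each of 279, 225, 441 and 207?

7860825

lcm(279, 225) = 279·225/gcd = 62775/9 = 6975
lcm(6975, 441) = 6975·441/gcd = 3075975/9 = 341775
lcm(341775, 207) = 341775·207/gcd = 70747425/9 = 7860825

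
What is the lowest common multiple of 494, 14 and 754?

494 = 2 · 13 · 19; 14 = 2 · 7; 754 = 2 · 13 · 29
lcm takes max exponent of each prime: 2 · 7 · 13 · 19 · 29 = 100282

100282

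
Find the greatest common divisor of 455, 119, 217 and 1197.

7

455 = 5 · 7 · 13; 119 = 7 · 17; 217 = 7 · 31; 1197 = 3² · 7 · 19
gcd takes min exponent of each prime: 7 = 7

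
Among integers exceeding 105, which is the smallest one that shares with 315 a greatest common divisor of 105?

210

gcd(a, 315) = 105 forces 105 | a; write a = 105s. Then gcd(105s, 105·3) = 105·gcd(s, 3), so need gcd(s, 3) = 1.
105s > 105 gives s ≥ 2. The least s ≥ 2 coprime to 3 is 2, so a = 105·2 = 210.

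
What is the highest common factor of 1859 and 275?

11

Euclid: 1859 = 6·275 + 209; 275 = 1·209 + 66; 209 = 3·66 + 11; 66 = 6·11 + 0. Last nonzero remainder: 11.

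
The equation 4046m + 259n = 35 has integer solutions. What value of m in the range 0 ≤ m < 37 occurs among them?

Euclid: 4046 = 15·259 + 161; 259 = 1·161 + 98; 161 = 1·98 + 63; 98 = 1·63 + 35; 63 = 1·35 + 28; 35 = 1·28 + 7; 28 = 4·7 + 0 → gcd = 7; 35 = 7·5.
Back-substitution yields 4046·(-8) + 259·(125) = 7, so one solution is m = -8·5 = -40, n = 125·5 = 625.
Solutions in m differ by 259/7 = 37; the one in [0, 37) is -40 mod 37 = 34.

34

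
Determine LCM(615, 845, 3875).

80549625

615 = 3 · 5 · 41; 845 = 5 · 13²; 3875 = 5³ · 31
lcm takes max exponent of each prime: 3 · 5³ · 13² · 31 · 41 = 80549625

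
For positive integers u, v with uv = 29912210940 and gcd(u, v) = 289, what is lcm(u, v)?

Since gcd(u,v)·lcm(u,v) = uv, lcm = 29912210940/289 = 103502460.

103502460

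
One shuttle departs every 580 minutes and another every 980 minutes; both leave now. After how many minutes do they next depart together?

gcd first: 980 = 1·580 + 400; 580 = 1·400 + 180; 400 = 2·180 + 40; 180 = 4·40 + 20; 40 = 2·20 + 0 → gcd = 20
lcm = 580·980/gcd = 568400/20 = 28420

28420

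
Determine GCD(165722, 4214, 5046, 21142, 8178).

gcd(165722, 4214): 165722 = 39·4214 + 1376; 4214 = 3·1376 + 86; 1376 = 16·86 + 0 → 86
gcd(86, 5046): 5046 = 58·86 + 58; 86 = 1·58 + 28; 58 = 2·28 + 2; 28 = 14·2 + 0 → 2
gcd(2, 21142): 21142 = 10571·2 + 0 → 2
gcd(2, 8178): 8178 = 4089·2 + 0 → 2

2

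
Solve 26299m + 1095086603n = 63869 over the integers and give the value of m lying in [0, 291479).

gcd(26299, 1095086603) = 3757 (Euclid: 1095086603 = 41639·26299 + 22542; 26299 = 1·22542 + 3757; 22542 = 6·3757 + 0), and 3757 | 63869.
Extended Euclid: 26299·(41640) + 1095086603·(-1) = 3757. Scale by 17: m₀ = 707880.
General solution m = m₀ + 291479t; reducing mod 291479 gives m = 124922 (and n = -3).

124922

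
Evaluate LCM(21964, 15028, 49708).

12277876

21964 = 2² · 17² · 19; 15028 = 2² · 13 · 17²; 49708 = 2² · 17² · 43
lcm takes max exponent of each prime: 2² · 13 · 17² · 19 · 43 = 12277876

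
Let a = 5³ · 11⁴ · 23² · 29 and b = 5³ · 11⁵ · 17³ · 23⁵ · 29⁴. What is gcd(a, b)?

min exponent per shared prime: 5³ · 11⁴ · 23² · 29 = 28075947625

28075947625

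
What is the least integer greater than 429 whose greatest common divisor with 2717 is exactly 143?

2717 = 143·19. Any t with gcd(t, 2717) = 143 is a multiple of 143, say 143s, with s coprime to 19.
Need s > 429/143, so s ≥ 4. First s ≥ 4 with gcd(s, 19) = 1 is s = 4. Thus t = 143·4 = 572.

572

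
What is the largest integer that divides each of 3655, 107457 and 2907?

17

3655 = 5 · 17 · 43; 107457 = 3 · 7² · 17 · 43; 2907 = 3² · 17 · 19
gcd takes min exponent of each prime: 17 = 17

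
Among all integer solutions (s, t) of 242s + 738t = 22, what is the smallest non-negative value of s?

302

gcd(242, 738) = 2 (Euclid: 738 = 3·242 + 12; 242 = 20·12 + 2; 12 = 6·2 + 0), and 2 | 22.
Extended Euclid: 242·(61) + 738·(-20) = 2. Scale by 11: s₀ = 671.
General solution s = s₀ + 369k; reducing mod 369 gives s = 302 (and t = -99).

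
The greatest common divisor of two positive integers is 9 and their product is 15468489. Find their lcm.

1718721

For any two positive integers, gcd × lcm equals their product. Hence lcm = 15468489 / 9 = 1718721.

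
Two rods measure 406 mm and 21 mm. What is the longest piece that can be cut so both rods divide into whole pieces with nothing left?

Euclid: 406 = 19·21 + 7; 21 = 3·7 + 0. Last nonzero remainder: 7.

7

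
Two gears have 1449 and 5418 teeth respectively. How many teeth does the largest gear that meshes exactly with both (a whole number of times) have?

1449 = 3² · 7 · 23
5418 = 2 · 3² · 7 · 43
Common: 3² · 7 = 63

63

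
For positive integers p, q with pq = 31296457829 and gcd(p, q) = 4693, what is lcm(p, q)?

gcd·lcm = product, so lcm = 31296457829/4693 = 6668753.

6668753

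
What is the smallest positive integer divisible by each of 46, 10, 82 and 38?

179170

46 = 2 · 23; 10 = 2 · 5; 82 = 2 · 41; 38 = 2 · 19
lcm takes max exponent of each prime: 2 · 5 · 19 · 23 · 41 = 179170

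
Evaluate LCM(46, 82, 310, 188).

lcm(46, 82) = 46·82/gcd = 3772/2 = 1886
lcm(1886, 310) = 1886·310/gcd = 584660/2 = 292330
lcm(292330, 188) = 292330·188/gcd = 54958040/2 = 27479020

27479020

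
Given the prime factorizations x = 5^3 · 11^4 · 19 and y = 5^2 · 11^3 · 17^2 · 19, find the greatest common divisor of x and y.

min exponent per shared prime: 5^2 · 11^3 · 19 = 632225

632225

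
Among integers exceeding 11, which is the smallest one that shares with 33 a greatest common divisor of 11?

22

gcd(a, 33) = 11 forces 11 | a; write a = 11s. Then gcd(11s, 11·3) = 11·gcd(s, 3), so need gcd(s, 3) = 1.
11s > 11 gives s ≥ 2. The least s ≥ 2 coprime to 3 is 2, so a = 11·2 = 22.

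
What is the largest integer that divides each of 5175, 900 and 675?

5175 = 3² · 5² · 23; 900 = 2² · 3² · 5²; 675 = 3³ · 5²
gcd takes min exponent of each prime: 3² · 5² = 225

225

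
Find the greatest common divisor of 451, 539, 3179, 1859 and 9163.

11

451 = 11 · 41; 539 = 7² · 11; 3179 = 11 · 17²; 1859 = 11 · 13²; 9163 = 7² · 11 · 17
gcd takes min exponent of each prime: 11 = 11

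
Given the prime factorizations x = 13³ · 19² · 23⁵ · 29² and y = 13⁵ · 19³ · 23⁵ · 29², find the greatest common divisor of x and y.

4293114136001171

min exponent per shared prime: 13³ · 19² · 23⁵ · 29² = 4293114136001171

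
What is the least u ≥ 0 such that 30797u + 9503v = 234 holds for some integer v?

241

gcd(30797, 9503) = 13 (Euclid: 30797 = 3·9503 + 2288; 9503 = 4·2288 + 351; 2288 = 6·351 + 182; 351 = 1·182 + 169; 182 = 1·169 + 13; 169 = 13·13 + 0), and 13 | 234.
Extended Euclid: 30797·(54) + 9503·(-175) = 13. Scale by 18: u₀ = 972.
General solution u = u₀ + 731t; reducing mod 731 gives u = 241 (and v = -781).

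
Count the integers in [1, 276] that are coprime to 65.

204

65 = 5·13. Inclusion–exclusion on these primes:
276 − ⌊276/5⌋ − ⌊276/13⌋ + ⌊276/65⌋ = 204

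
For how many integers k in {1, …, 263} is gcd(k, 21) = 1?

151

21 = 3·7. Inclusion–exclusion on these primes:
263 − ⌊263/3⌋ − ⌊263/7⌋ + ⌊263/21⌋ = 151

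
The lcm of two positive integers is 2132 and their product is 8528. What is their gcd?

4

From gcd × lcm = pq: gcd = 8528 / 2132 = 4.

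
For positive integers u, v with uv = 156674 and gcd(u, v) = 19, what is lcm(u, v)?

8246

Since gcd(u,v)·lcm(u,v) = uv, lcm = 156674/19 = 8246.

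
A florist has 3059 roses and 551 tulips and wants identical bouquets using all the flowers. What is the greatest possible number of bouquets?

19

Euclid: 3059 = 5·551 + 304; 551 = 1·304 + 247; 304 = 1·247 + 57; 247 = 4·57 + 19; 57 = 3·19 + 0. Last nonzero remainder: 19.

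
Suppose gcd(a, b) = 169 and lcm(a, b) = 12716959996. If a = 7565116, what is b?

284089

a·b = gcd·lcm = 169·12716959996 = 2149166239324, so b = 2149166239324/7565116 = 284089.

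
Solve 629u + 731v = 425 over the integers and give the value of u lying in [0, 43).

Euclid: 731 = 1·629 + 102; 629 = 6·102 + 17; 102 = 6·17 + 0 → gcd = 17; 425 = 17·25.
Back-substitution yields 629·(7) + 731·(-6) = 17, so one solution is u = 7·25 = 175, v = -6·25 = -150.
Solutions in u differ by 731/17 = 43; the one in [0, 43) is 175 mod 43 = 3.

3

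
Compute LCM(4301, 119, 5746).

10176166

4301 = 11 · 17 · 23; 119 = 7 · 17; 5746 = 2 · 13² · 17
lcm takes max exponent of each prime: 2 · 7 · 11 · 13² · 17 · 23 = 10176166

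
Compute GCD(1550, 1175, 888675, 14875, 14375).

gcd(1550, 1175): 1550 = 1·1175 + 375; 1175 = 3·375 + 50; 375 = 7·50 + 25; 50 = 2·25 + 0 → 25
gcd(25, 888675): 888675 = 35547·25 + 0 → 25
gcd(25, 14875): 14875 = 595·25 + 0 → 25
gcd(25, 14375): 14375 = 575·25 + 0 → 25

25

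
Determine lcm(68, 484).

8228

gcd first: 484 = 7·68 + 8; 68 = 8·8 + 4; 8 = 2·4 + 0 → gcd = 4
lcm = 68·484/gcd = 32912/4 = 8228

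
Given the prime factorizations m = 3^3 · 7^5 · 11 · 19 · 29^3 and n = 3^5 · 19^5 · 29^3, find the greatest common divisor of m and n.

12511557

min exponent per shared prime: 3^3 · 19 · 29^3 = 12511557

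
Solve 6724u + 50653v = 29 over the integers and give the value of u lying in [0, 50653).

gcd(6724, 50653) = 1 (Euclid: 50653 = 7·6724 + 3585; 6724 = 1·3585 + 3139; 3585 = 1·3139 + 446; 3139 = 7·446 + 17; 446 = 26·17 + 4; 17 = 4·4 + 1; 4 = 4·1 + 0), and 1 | 29.
Extended Euclid: 6724·(11925) + 50653·(-1583) = 1. Scale by 29: u₀ = 345825.
General solution u = u₀ + 50653t; reducing mod 50653 gives u = 41907 (and v = -5563).

41907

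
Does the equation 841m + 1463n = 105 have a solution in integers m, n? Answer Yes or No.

Yes

gcd(841, 1463): 1463 = 1·841 + 622; 841 = 1·622 + 219; 622 = 2·219 + 184; 219 = 1·184 + 35; 184 = 5·35 + 9; 35 = 3·9 + 8; 9 = 1·8 + 1; 8 = 8·1 + 0 → 1
1 divides 105, so a solution exists.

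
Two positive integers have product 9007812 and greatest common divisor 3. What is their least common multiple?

For any two positive integers, gcd × lcm equals their product. Hence lcm = 9007812 / 3 = 3002604.

3002604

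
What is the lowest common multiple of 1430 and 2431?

gcd first: 2431 = 1·1430 + 1001; 1430 = 1·1001 + 429; 1001 = 2·429 + 143; 429 = 3·143 + 0 → gcd = 143
lcm = 1430·2431/gcd = 3476330/143 = 24310

24310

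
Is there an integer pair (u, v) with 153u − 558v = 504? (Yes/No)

gcd(153, 558): 558 = 3·153 + 99; 153 = 1·99 + 54; 99 = 1·54 + 45; 54 = 1·45 + 9; 45 = 5·9 + 0 → 9
9 divides 504, so a solution exists.

Yes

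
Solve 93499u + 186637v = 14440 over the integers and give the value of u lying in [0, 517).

80

Euclid: 186637 = 1·93499 + 93138; 93499 = 1·93138 + 361; 93138 = 258·361 + 0 → gcd = 361; 14440 = 361·40.
Back-substitution yields 93499·(2) + 186637·(-1) = 361, so one solution is u = 2·40 = 80, v = -1·40 = -40.
Solutions in u differ by 186637/361 = 517; the one in [0, 517) is 80 mod 517 = 80.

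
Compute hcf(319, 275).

11

319 = 11 · 29
275 = 5² · 11
Common: 11 = 11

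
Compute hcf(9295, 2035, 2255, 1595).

55

gcd(9295, 2035): 9295 = 4·2035 + 1155; 2035 = 1·1155 + 880; 1155 = 1·880 + 275; 880 = 3·275 + 55; 275 = 5·55 + 0 → 55
gcd(55, 2255): 2255 = 41·55 + 0 → 55
gcd(55, 1595): 1595 = 29·55 + 0 → 55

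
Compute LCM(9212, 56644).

gcd first: 56644 = 6·9212 + 1372; 9212 = 6·1372 + 980; 1372 = 1·980 + 392; 980 = 2·392 + 196; 392 = 2·196 + 0 → gcd = 196
lcm = 9212·56644/gcd = 521804528/196 = 2662268

2662268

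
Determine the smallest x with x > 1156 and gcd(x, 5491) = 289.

1445

gcd(x, 5491) = 289 forces 289 | x; write x = 289s. Then gcd(289s, 289·19) = 289·gcd(s, 19), so need gcd(s, 19) = 1.
289s > 1156 gives s ≥ 5. The least s ≥ 5 coprime to 19 is 5, so x = 289·5 = 1445.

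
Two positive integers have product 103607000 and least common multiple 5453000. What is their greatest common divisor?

19

gcd·lcm = product, so gcd = 103607000/5453000 = 19.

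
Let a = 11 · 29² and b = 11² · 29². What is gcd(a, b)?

9251

min exponent per shared prime: 11 · 29² = 9251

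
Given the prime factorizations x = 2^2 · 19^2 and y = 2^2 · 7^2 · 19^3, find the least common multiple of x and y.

max exponent per prime: 2^2 · 7^2 · 19^3 = 1344364

1344364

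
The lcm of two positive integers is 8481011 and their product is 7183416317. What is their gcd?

From gcd × lcm = ab: gcd = 7183416317 / 8481011 = 847.

847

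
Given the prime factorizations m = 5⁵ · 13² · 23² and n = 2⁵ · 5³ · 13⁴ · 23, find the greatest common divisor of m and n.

485875

min exponent per shared prime: 5³ · 13² · 23 = 485875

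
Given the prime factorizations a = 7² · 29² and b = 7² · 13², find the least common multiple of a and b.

max exponent per prime: 7² · 13² · 29² = 6964321

6964321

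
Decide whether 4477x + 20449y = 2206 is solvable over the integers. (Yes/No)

No

By Bézout, 4477x + 20449y = 2206 has integer solutions iff gcd(4477, 20449) | 2206.
Euclid: 20449 = 4·4477 + 2541; 4477 = 1·2541 + 1936; 2541 = 1·1936 + 605; 1936 = 3·605 + 121; 605 = 5·121 + 0. gcd = 121; 2206 mod 121 = 28. No.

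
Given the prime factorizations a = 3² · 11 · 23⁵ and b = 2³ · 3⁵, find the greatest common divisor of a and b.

9

min exponent per shared prime: 3² = 9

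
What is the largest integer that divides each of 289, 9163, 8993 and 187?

gcd(289, 9163): 9163 = 31·289 + 204; 289 = 1·204 + 85; 204 = 2·85 + 34; 85 = 2·34 + 17; 34 = 2·17 + 0 → 17
gcd(17, 8993): 8993 = 529·17 + 0 → 17
gcd(17, 187): 187 = 11·17 + 0 → 17

17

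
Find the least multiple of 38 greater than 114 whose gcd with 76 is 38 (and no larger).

190

Multiples of 38 above 114: 38·4, 38·5, … . Need the cofactor coprime to 76/38 = 2.
Checking s = 4, 5, … the first with gcd(s, 2) = 1 is s = 5, giving 190.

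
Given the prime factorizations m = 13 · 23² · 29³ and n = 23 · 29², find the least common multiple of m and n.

max exponent per prime: 13 · 23² · 29³ = 167723153

167723153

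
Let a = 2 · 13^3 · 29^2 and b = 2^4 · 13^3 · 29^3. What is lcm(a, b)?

max exponent per prime: 2^4 · 13^3 · 29^3 = 857322128

857322128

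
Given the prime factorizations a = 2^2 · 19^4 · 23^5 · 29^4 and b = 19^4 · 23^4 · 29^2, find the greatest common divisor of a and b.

min exponent per shared prime: 19^4 · 23^4 · 29^2 = 30670562686201

30670562686201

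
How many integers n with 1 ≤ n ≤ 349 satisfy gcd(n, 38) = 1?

166

38 = 2·19. Inclusion–exclusion on these primes:
349 − ⌊349/2⌋ − ⌊349/19⌋ + ⌊349/38⌋ = 166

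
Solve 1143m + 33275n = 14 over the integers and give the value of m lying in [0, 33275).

25473

Euclid: 33275 = 29·1143 + 128; 1143 = 8·128 + 119; 128 = 1·119 + 9; 119 = 13·9 + 2; 9 = 4·2 + 1; 2 = 2·1 + 0 → gcd = 1; 14 = 1·14.
Back-substitution yields 1143·(-14818) + 33275·(509) = 1, so one solution is m = -14818·14 = -207452, n = 509·14 = 7126.
Solutions in m differ by 33275/1 = 33275; the one in [0, 33275) is -207452 mod 33275 = 25473.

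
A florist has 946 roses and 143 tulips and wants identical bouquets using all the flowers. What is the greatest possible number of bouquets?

Euclid: 946 = 6·143 + 88; 143 = 1·88 + 55; 88 = 1·55 + 33; 55 = 1·33 + 22; 33 = 1·22 + 11; 22 = 2·11 + 0. Last nonzero remainder: 11.

11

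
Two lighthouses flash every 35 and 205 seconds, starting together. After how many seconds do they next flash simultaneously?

1435

gcd first: 205 = 5·35 + 30; 35 = 1·30 + 5; 30 = 6·5 + 0 → gcd = 5
lcm = 35·205/gcd = 7175/5 = 1435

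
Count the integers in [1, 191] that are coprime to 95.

145

Prime factors of 95: 5, 19. Count integers ≤ 191 divisible by none of them.
By inclusion–exclusion: 191 − ⌊191/5⌋ − ⌊191/19⌋ + ⌊191/95⌋ = 145.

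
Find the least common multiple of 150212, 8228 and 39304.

150212 = 2² · 17 · 47²; 8228 = 2² · 11² · 17; 39304 = 2³ · 17³
lcm takes max exponent of each prime: 2³ · 11² · 17³ · 47² = 10505526856

10505526856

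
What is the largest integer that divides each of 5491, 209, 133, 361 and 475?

gcd(5491, 209): 5491 = 26·209 + 57; 209 = 3·57 + 38; 57 = 1·38 + 19; 38 = 2·19 + 0 → 19
gcd(19, 133): 133 = 7·19 + 0 → 19
gcd(19, 361): 361 = 19·19 + 0 → 19
gcd(19, 475): 475 = 25·19 + 0 → 19

19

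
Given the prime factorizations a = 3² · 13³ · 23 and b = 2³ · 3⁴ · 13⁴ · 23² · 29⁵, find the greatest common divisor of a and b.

min exponent per shared prime: 3² · 13³ · 23 = 454779

454779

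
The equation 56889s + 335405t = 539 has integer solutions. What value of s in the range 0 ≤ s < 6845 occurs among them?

5601

Reduce mod 335405: 56889s ≡ 539 (mod 335405). With g = gcd(56889, 335405) = 49 dividing 539, divide through: 1161s ≡ 11 (mod 6845).
Since gcd(1161, 6845) = 1, s ≡ 11·(1161)⁻¹ ≡ 5601 (mod 6845). Smallest non-negative: 5601.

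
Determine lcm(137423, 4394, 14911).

1718612038

137423 = 11 · 13 · 31²; 4394 = 2 · 13³; 14911 = 13 · 31 · 37
lcm takes max exponent of each prime: 2 · 11 · 13³ · 31² · 37 = 1718612038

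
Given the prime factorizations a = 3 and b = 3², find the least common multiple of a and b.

max exponent per prime: 3² = 9

9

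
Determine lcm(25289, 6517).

25289 = 11³ · 19; 6517 = 7³ · 19
max exponents: 7³ · 11³ · 19 = 8674127

8674127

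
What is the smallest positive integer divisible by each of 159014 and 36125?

5744380750

gcd first: 159014 = 4·36125 + 14514; 36125 = 2·14514 + 7097; 14514 = 2·7097 + 320; 7097 = 22·320 + 57; 320 = 5·57 + 35; 57 = 1·35 + 22; 35 = 1·22 + 13; 22 = 1·13 + 9; 13 = 1·9 + 4; 9 = 2·4 + 1; 4 = 4·1 + 0 → gcd = 1
lcm = 159014·36125/gcd = 5744380750/1 = 5744380750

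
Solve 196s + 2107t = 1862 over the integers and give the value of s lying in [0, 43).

31

Euclid: 2107 = 10·196 + 147; 196 = 1·147 + 49; 147 = 3·49 + 0 → gcd = 49; 1862 = 49·38.
Back-substitution yields 196·(11) + 2107·(-1) = 49, so one solution is s = 11·38 = 418, t = -1·38 = -38.
Solutions in s differ by 2107/49 = 43; the one in [0, 43) is 418 mod 43 = 31.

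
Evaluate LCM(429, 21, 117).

lcm(429, 21) = 429·21/gcd = 9009/3 = 3003
lcm(3003, 117) = 3003·117/gcd = 351351/39 = 9009

9009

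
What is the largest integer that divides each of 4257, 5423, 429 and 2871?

11

gcd(4257, 5423): 5423 = 1·4257 + 1166; 4257 = 3·1166 + 759; 1166 = 1·759 + 407; 759 = 1·407 + 352; 407 = 1·352 + 55; 352 = 6·55 + 22; 55 = 2·22 + 11; 22 = 2·11 + 0 → 11
gcd(11, 429): 429 = 39·11 + 0 → 11
gcd(11, 2871): 2871 = 261·11 + 0 → 11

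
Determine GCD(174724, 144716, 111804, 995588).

484

174724 = 2² · 11² · 19²; 144716 = 2² · 11² · 13 · 23; 111804 = 2² · 3 · 7 · 11³; 995588 = 2² · 11⁴ · 17
gcd takes min exponent of each prime: 2² · 11² = 484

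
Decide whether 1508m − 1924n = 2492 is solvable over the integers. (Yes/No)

No

gcd(1508, 1924): 1924 = 1·1508 + 416; 1508 = 3·416 + 260; 416 = 1·260 + 156; 260 = 1·156 + 104; 156 = 1·104 + 52; 104 = 2·52 + 0 → 52
52 does not divide 2492, so a solution does not exist.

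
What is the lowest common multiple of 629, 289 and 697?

438413

629 = 17 · 37; 289 = 17²; 697 = 17 · 41
lcm takes max exponent of each prime: 17² · 37 · 41 = 438413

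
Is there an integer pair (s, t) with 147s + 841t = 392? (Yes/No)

gcd(147, 841): 841 = 5·147 + 106; 147 = 1·106 + 41; 106 = 2·41 + 24; 41 = 1·24 + 17; 24 = 1·17 + 7; 17 = 2·7 + 3; 7 = 2·3 + 1; 3 = 3·1 + 0 → 1
1 divides 392, so a solution exists.

Yes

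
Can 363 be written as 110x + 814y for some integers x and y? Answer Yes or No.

No

By Bézout, 110x + 814y = 363 has integer solutions iff gcd(110, 814) | 363.
Euclid: 814 = 7·110 + 44; 110 = 2·44 + 22; 44 = 2·22 + 0. gcd = 22; 363 mod 22 = 11. No.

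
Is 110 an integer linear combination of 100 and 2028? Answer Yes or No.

By Bézout, 100u − 2028v = 110 has integer solutions iff gcd(100, 2028) | 110.
Euclid: 2028 = 20·100 + 28; 100 = 3·28 + 16; 28 = 1·16 + 12; 16 = 1·12 + 4; 12 = 3·4 + 0. gcd = 4; 110 mod 4 = 2. No.

No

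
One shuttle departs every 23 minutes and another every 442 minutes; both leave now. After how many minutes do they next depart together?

10166

23 = 23; 442 = 2 · 13 · 17
max exponents: 2 · 13 · 17 · 23 = 10166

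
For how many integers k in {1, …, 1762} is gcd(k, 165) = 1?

Prime factors of 165: 3, 5, 11. Count integers ≤ 1762 divisible by none of them.
By inclusion–exclusion: 1762 − ⌊1762/3⌋ − ⌊1762/5⌋ − ⌊1762/11⌋ + ⌊1762/15⌋ + ⌊1762/33⌋ + ⌊1762/55⌋ − ⌊1762/165⌋ = 855.

855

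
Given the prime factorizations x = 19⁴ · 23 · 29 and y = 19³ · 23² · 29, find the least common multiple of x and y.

max exponent per prime: 19⁴ · 23² · 29 = 1999254461

1999254461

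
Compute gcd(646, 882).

2

Euclid: 882 = 1·646 + 236; 646 = 2·236 + 174; 236 = 1·174 + 62; 174 = 2·62 + 50; 62 = 1·50 + 12; 50 = 4·12 + 2; 12 = 6·2 + 0. Last nonzero remainder: 2.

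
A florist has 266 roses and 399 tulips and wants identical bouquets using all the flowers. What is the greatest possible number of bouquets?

133

266 = 2 · 7 · 19
399 = 3 · 7 · 19
Common: 7 · 19 = 133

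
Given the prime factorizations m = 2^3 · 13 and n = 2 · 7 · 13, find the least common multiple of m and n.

max exponent per prime: 2^3 · 7 · 13 = 728

728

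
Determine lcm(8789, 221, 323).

2170883

lcm(8789, 221) = 8789·221/gcd = 1942369/17 = 114257
lcm(114257, 323) = 114257·323/gcd = 36905011/17 = 2170883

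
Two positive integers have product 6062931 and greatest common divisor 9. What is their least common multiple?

673659

For any two positive integers, gcd × lcm equals their product. Hence lcm = 6062931 / 9 = 673659.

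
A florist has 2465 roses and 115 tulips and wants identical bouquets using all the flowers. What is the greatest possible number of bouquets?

Euclid: 2465 = 21·115 + 50; 115 = 2·50 + 15; 50 = 3·15 + 5; 15 = 3·5 + 0. Last nonzero remainder: 5.

5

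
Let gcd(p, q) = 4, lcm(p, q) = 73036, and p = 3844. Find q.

Using pq = gcd(p,q)·lcm(p,q) = 4·73036 = 292144, we get q = 292144/3844 = 76.

76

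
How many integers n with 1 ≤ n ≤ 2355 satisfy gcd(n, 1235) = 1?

1235 = 5·13·19. Inclusion–exclusion on these primes:
2355 − ⌊2355/5⌋ − ⌊2355/13⌋ − ⌊2355/19⌋ + ⌊2355/65⌋ + ⌊2355/95⌋ + ⌊2355/247⌋ − ⌊2355/1235⌋ = 1648

1648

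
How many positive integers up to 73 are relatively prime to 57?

47

57 = 3·19. Inclusion–exclusion on these primes:
73 − ⌊73/3⌋ − ⌊73/19⌋ + ⌊73/57⌋ = 47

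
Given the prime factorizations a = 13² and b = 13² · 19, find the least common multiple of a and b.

max exponent per prime: 13² · 19 = 3211

3211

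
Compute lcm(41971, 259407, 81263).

52145735733

41971 = 19 · 47²; 259407 = 3² · 19 · 37 · 41; 81263 = 7 · 13 · 19 · 47
lcm takes max exponent of each prime: 3² · 7 · 13 · 19 · 37 · 41 · 47² = 52145735733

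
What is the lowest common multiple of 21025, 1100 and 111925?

lcm(21025, 1100) = 21025·1100/gcd = 23127500/25 = 925100
lcm(925100, 111925) = 925100·111925/gcd = 103541817500/275 = 376515700

376515700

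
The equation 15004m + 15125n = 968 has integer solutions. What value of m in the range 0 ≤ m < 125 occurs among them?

gcd(15004, 15125) = 121 (Euclid: 15125 = 1·15004 + 121; 15004 = 124·121 + 0), and 121 | 968.
Extended Euclid: 15004·(-1) + 15125·(1) = 121. Scale by 8: m₀ = -8.
General solution m = m₀ + 125t; reducing mod 125 gives m = 117 (and n = -116).

117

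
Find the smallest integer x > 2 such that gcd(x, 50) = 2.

Multiples of 2 above 2: 2·2, 2·3, … . Need the cofactor coprime to 50/2 = 25.
Checking s = 2, 3, … the first with gcd(s, 25) = 1 is s = 2, giving 4.

4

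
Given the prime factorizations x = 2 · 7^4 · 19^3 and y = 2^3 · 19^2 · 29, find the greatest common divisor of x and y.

722

min exponent per shared prime: 2 · 19^2 = 722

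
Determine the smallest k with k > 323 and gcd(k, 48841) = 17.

Multiples of 17 above 323: 17·20, 17·21, … . Need the cofactor coprime to 48841/17 = 2873.
Checking s = 20, 21, … the first with gcd(s, 2873) = 1 is s = 20, giving 340.

340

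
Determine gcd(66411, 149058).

66411 = 3² · 47 · 157
149058 = 2 · 3² · 7² · 13²
Common: 3² = 9

9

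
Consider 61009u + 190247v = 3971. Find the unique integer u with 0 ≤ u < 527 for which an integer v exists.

gcd(61009, 190247) = 361 (Euclid: 190247 = 3·61009 + 7220; 61009 = 8·7220 + 3249; 7220 = 2·3249 + 722; 3249 = 4·722 + 361; 722 = 2·361 + 0), and 361 | 3971.
Extended Euclid: 61009·(237) + 190247·(-76) = 361. Scale by 11: u₀ = 2607.
General solution u = u₀ + 527t; reducing mod 527 gives u = 499 (and v = -160).

499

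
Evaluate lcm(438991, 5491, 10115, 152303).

lcm(438991, 5491) = 438991·5491/gcd = 2410499581/289 = 8340829
lcm(8340829, 10115) = 8340829·10115/gcd = 84367485335/2023 = 41704145
lcm(41704145, 152303) = 41704145·152303/gcd = 6351666395935/8959 = 708970465

708970465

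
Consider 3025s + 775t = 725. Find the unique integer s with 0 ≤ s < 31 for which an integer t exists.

11

Euclid: 3025 = 3·775 + 700; 775 = 1·700 + 75; 700 = 9·75 + 25; 75 = 3·25 + 0 → gcd = 25; 725 = 25·29.
Back-substitution yields 3025·(10) + 775·(-39) = 25, so one solution is s = 10·29 = 290, t = -39·29 = -1131.
Solutions in s differ by 775/25 = 31; the one in [0, 31) is 290 mod 31 = 11.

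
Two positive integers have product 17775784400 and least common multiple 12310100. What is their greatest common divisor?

From gcd × lcm = mn: gcd = 17775784400 / 12310100 = 1444.

1444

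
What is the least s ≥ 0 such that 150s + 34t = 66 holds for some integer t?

12

Euclid: 150 = 4·34 + 14; 34 = 2·14 + 6; 14 = 2·6 + 2; 6 = 3·2 + 0 → gcd = 2; 66 = 2·33.
Back-substitution yields 150·(5) + 34·(-22) = 2, so one solution is s = 5·33 = 165, t = -22·33 = -726.
Solutions in s differ by 34/2 = 17; the one in [0, 17) is 165 mod 17 = 12.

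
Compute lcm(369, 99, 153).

lcm(369, 99) = 369·99/gcd = 36531/9 = 4059
lcm(4059, 153) = 4059·153/gcd = 621027/9 = 69003

69003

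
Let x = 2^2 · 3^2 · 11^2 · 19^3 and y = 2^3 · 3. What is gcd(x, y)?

12

min exponent per shared prime: 2^2 · 3 = 12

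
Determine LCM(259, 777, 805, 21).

89355

259 = 7 · 37; 777 = 3 · 7 · 37; 805 = 5 · 7 · 23; 21 = 3 · 7
lcm takes max exponent of each prime: 3 · 5 · 7 · 23 · 37 = 89355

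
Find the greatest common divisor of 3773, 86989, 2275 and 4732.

7

3773 = 7³ · 11; 86989 = 7 · 17² · 43; 2275 = 5² · 7 · 13; 4732 = 2² · 7 · 13²
gcd takes min exponent of each prime: 7 = 7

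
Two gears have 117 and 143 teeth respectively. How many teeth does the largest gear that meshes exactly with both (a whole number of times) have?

Euclid: 143 = 1·117 + 26; 117 = 4·26 + 13; 26 = 2·13 + 0. Last nonzero remainder: 13.

13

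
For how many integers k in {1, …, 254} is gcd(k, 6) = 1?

Prime factors of 6: 2, 3. Count integers ≤ 254 divisible by none of them.
By inclusion–exclusion: 254 − ⌊254/2⌋ − ⌊254/3⌋ + ⌊254/6⌋ = 85.

85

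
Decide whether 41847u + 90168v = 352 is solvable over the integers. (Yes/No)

No

By Bézout, 41847u + 90168v = 352 has integer solutions iff gcd(41847, 90168) | 352.
Euclid: 90168 = 2·41847 + 6474; 41847 = 6·6474 + 3003; 6474 = 2·3003 + 468; 3003 = 6·468 + 195; 468 = 2·195 + 78; 195 = 2·78 + 39; 78 = 2·39 + 0. gcd = 39; 352 mod 39 = 1. No.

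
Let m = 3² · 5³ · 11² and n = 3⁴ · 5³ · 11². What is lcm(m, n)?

1225125

max exponent per prime: 3⁴ · 5³ · 11² = 1225125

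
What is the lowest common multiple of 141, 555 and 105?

lcm(141, 555) = 141·555/gcd = 78255/3 = 26085
lcm(26085, 105) = 26085·105/gcd = 2738925/15 = 182595

182595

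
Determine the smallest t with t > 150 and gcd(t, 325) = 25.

175

gcd(t, 325) = 25 forces 25 | t; write t = 25s. Then gcd(25s, 25·13) = 25·gcd(s, 13), so need gcd(s, 13) = 1.
25s > 150 gives s ≥ 7. The least s ≥ 7 coprime to 13 is 7, so t = 25·7 = 175.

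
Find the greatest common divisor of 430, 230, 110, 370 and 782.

2

gcd(430, 230): 430 = 1·230 + 200; 230 = 1·200 + 30; 200 = 6·30 + 20; 30 = 1·20 + 10; 20 = 2·10 + 0 → 10
gcd(10, 110): 110 = 11·10 + 0 → 10
gcd(10, 370): 370 = 37·10 + 0 → 10
gcd(10, 782): 782 = 78·10 + 2; 10 = 5·2 + 0 → 2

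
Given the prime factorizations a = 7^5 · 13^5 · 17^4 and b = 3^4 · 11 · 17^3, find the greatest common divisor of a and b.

min exponent per shared prime: 17^3 = 4913

4913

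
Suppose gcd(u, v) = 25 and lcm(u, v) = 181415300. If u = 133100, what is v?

34075

Using uv = gcd(u,v)·lcm(u,v) = 25·181415300 = 4535382500, we get v = 4535382500/133100 = 34075.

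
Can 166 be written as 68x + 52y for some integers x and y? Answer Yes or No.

No

gcd(68, 52): 68 = 1·52 + 16; 52 = 3·16 + 4; 16 = 4·4 + 0 → 4
4 does not divide 166, so a solution does not exist.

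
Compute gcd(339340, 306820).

20

339340 = 2² · 5 · 19² · 47
306820 = 2² · 5 · 23² · 29
Common: 2² · 5 = 20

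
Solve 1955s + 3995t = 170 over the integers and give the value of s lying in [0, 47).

43

Euclid: 3995 = 2·1955 + 85; 1955 = 23·85 + 0 → gcd = 85; 170 = 85·2.
Back-substitution yields 1955·(-2) + 3995·(1) = 85, so one solution is s = -2·2 = -4, t = 1·2 = 2.
Solutions in s differ by 3995/85 = 47; the one in [0, 47) is -4 mod 47 = 43.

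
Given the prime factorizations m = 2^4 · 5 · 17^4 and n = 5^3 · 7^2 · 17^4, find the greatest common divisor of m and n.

417605

min exponent per shared prime: 5 · 17^4 = 417605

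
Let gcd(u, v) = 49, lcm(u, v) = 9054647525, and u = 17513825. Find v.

25333

Using uv = gcd(u,v)·lcm(u,v) = 49·9054647525 = 443677728725, we get v = 443677728725/17513825 = 25333.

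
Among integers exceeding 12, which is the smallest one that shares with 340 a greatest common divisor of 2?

340 = 2·170. Any m with gcd(m, 340) = 2 is a multiple of 2, say 2s, with s coprime to 170.
Need s > 12/2, so s ≥ 7. First s ≥ 7 with gcd(s, 170) = 1 is s = 7. Thus m = 2·7 = 14.

14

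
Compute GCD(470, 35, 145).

5

gcd(470, 35): 470 = 13·35 + 15; 35 = 2·15 + 5; 15 = 3·5 + 0 → 5
gcd(5, 145): 145 = 29·5 + 0 → 5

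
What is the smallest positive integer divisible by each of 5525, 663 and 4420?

5525 = 5² · 13 · 17; 663 = 3 · 13 · 17; 4420 = 2² · 5 · 13 · 17
lcm takes max exponent of each prime: 2² · 3 · 5² · 13 · 17 = 66300

66300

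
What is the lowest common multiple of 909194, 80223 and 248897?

909194 = 2 · 11² · 13 · 17²; 80223 = 3 · 11² · 13 · 17; 248897 = 11⁴ · 17
lcm takes max exponent of each prime: 2 · 3 · 11⁴ · 13 · 17² = 330037422

330037422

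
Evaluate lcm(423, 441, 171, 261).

423 = 3² · 47; 441 = 3² · 7²; 171 = 3² · 19; 261 = 3² · 29
lcm takes max exponent of each prime: 3² · 7² · 19 · 29 · 47 = 11420577

11420577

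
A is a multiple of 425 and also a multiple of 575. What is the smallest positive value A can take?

9775

gcd first: 575 = 1·425 + 150; 425 = 2·150 + 125; 150 = 1·125 + 25; 125 = 5·25 + 0 → gcd = 25
lcm = 425·575/gcd = 244375/25 = 9775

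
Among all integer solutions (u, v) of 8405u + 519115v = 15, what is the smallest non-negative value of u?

75721

Reduce mod 519115: 8405u ≡ 15 (mod 519115). With g = gcd(8405, 519115) = 5 dividing 15, divide through: 1681u ≡ 3 (mod 103823).
Since gcd(1681, 103823) = 1, u ≡ 3·(1681)⁻¹ ≡ 75721 (mod 103823). Smallest non-negative: 75721.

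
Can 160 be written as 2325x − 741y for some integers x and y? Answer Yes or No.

gcd(2325, 741): 2325 = 3·741 + 102; 741 = 7·102 + 27; 102 = 3·27 + 21; 27 = 1·21 + 6; 21 = 3·6 + 3; 6 = 2·3 + 0 → 3
3 does not divide 160, so a solution does not exist.

No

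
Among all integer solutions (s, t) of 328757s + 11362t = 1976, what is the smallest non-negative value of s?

28

Reduce mod 11362: 328757s ≡ 1976 (mod 11362). With g = gcd(328757, 11362) = 247 dividing 1976, divide through: 1331s ≡ 8 (mod 46).
Since gcd(1331, 46) = 1, s ≡ 8·(1331)⁻¹ ≡ 28 (mod 46). Smallest non-negative: 28.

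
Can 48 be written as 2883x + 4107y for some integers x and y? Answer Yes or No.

Yes

By Bézout, 2883x + 4107y = 48 has integer solutions iff gcd(2883, 4107) | 48.
Euclid: 4107 = 1·2883 + 1224; 2883 = 2·1224 + 435; 1224 = 2·435 + 354; 435 = 1·354 + 81; 354 = 4·81 + 30; 81 = 2·30 + 21; 30 = 1·21 + 9; 21 = 2·9 + 3; 9 = 3·3 + 0. gcd = 3; 48 mod 3 = 0. Yes.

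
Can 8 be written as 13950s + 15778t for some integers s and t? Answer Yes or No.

By Bézout, 13950s + 15778t = 8 has integer solutions iff gcd(13950, 15778) | 8.
Euclid: 15778 = 1·13950 + 1828; 13950 = 7·1828 + 1154; 1828 = 1·1154 + 674; 1154 = 1·674 + 480; 674 = 1·480 + 194; 480 = 2·194 + 92; 194 = 2·92 + 10; 92 = 9·10 + 2; 10 = 5·2 + 0. gcd = 2; 8 mod 2 = 0. Yes.

Yes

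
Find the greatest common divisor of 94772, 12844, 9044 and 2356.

gcd(94772, 12844): 94772 = 7·12844 + 4864; 12844 = 2·4864 + 3116; 4864 = 1·3116 + 1748; 3116 = 1·1748 + 1368; 1748 = 1·1368 + 380; 1368 = 3·380 + 228; 380 = 1·228 + 152; 228 = 1·152 + 76; 152 = 2·76 + 0 → 76
gcd(76, 9044): 9044 = 119·76 + 0 → 76
gcd(76, 2356): 2356 = 31·76 + 0 → 76

76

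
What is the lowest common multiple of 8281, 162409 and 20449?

lcm(8281, 162409) = 8281·162409/gcd = 1344908929/169 = 7958041
lcm(7958041, 20449) = 7958041·20449/gcd = 162733980409/169 = 962922961

962922961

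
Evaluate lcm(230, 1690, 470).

lcm(230, 1690) = 230·1690/gcd = 388700/10 = 38870
lcm(38870, 470) = 38870·470/gcd = 18268900/10 = 1826890

1826890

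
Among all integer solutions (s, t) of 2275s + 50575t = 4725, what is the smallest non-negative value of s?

Euclid: 50575 = 22·2275 + 525; 2275 = 4·525 + 175; 525 = 3·175 + 0 → gcd = 175; 4725 = 175·27.
Back-substitution yields 2275·(89) + 50575·(-4) = 175, so one solution is s = 89·27 = 2403, t = -4·27 = -108.
Solutions in s differ by 50575/175 = 289; the one in [0, 289) is 2403 mod 289 = 91.

91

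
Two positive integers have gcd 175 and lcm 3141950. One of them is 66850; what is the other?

u·v = gcd·lcm = 175·3141950 = 549841250, so v = 549841250/66850 = 8225.

8225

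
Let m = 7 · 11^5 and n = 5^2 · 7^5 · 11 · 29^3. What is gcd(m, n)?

min exponent per shared prime: 7 · 11 = 77

77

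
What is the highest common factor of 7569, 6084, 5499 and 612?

9

7569 = 3² · 29²; 6084 = 2² · 3² · 13²; 5499 = 3² · 13 · 47; 612 = 2² · 3² · 17
gcd takes min exponent of each prime: 3² = 9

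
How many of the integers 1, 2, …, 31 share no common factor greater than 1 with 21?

18

Prime factors of 21: 3, 7. Count integers ≤ 31 divisible by none of them.
By inclusion–exclusion: 31 − ⌊31/3⌋ − ⌊31/7⌋ + ⌊31/21⌋ = 18.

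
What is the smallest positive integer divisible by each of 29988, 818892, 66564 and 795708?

lcm(29988, 818892) = 29988·818892/gcd = 24556933296/36 = 682137036
lcm(682137036, 66564) = 682137036·66564/gcd = 45405769664304/1548 = 29331892548
lcm(29331892548, 795708) = 29331892548·795708/gcd = 23339621555583984/828 = 28187948738628

28187948738628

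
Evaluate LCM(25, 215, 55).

11825

lcm(25, 215) = 25·215/gcd = 5375/5 = 1075
lcm(1075, 55) = 1075·55/gcd = 59125/5 = 11825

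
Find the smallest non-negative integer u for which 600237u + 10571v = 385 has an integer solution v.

Reduce mod 10571: 600237u ≡ 385 (mod 10571). With g = gcd(600237, 10571) = 11 dividing 385, divide through: 54567u ≡ 35 (mod 961).
Since gcd(54567, 961) = 1, u ≡ 35·(54567)⁻¹ ≡ 160 (mod 961). Smallest non-negative: 160.

160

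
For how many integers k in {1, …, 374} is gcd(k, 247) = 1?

Prime factors of 247: 13, 19. Count integers ≤ 374 divisible by none of them.
By inclusion–exclusion: 374 − ⌊374/13⌋ − ⌊374/19⌋ + ⌊374/247⌋ = 328.

328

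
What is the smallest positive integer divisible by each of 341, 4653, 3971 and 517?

52071723

341 = 11 · 31; 4653 = 3² · 11 · 47; 3971 = 11 · 19²; 517 = 11 · 47
lcm takes max exponent of each prime: 3² · 11 · 19² · 31 · 47 = 52071723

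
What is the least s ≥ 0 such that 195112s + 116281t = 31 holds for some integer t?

Reduce mod 116281: 195112s ≡ 31 (mod 116281). With g = gcd(195112, 116281) = 1 dividing 31, divide through: 195112s ≡ 31 (mod 116281).
Since gcd(195112, 116281) = 1, s ≡ 31·(195112)⁻¹ ≡ 56203 (mod 116281). Smallest non-negative: 56203.

56203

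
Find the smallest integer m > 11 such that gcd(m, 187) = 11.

187 = 11·17. Any m with gcd(m, 187) = 11 is a multiple of 11, say 11s, with s coprime to 17.
Need s > 11/11, so s ≥ 2. First s ≥ 2 with gcd(s, 17) = 1 is s = 2. Thus m = 11·2 = 22.

22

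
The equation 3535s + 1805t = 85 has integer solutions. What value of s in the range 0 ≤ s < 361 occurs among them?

47

Euclid: 3535 = 1·1805 + 1730; 1805 = 1·1730 + 75; 1730 = 23·75 + 5; 75 = 15·5 + 0 → gcd = 5; 85 = 5·17.
Back-substitution yields 3535·(24) + 1805·(-47) = 5, so one solution is s = 24·17 = 408, t = -47·17 = -799.
Solutions in s differ by 1805/5 = 361; the one in [0, 361) is 408 mod 361 = 47.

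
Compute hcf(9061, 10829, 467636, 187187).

221

gcd(9061, 10829): 10829 = 1·9061 + 1768; 9061 = 5·1768 + 221; 1768 = 8·221 + 0 → 221
gcd(221, 467636): 467636 = 2116·221 + 0 → 221
gcd(221, 187187): 187187 = 847·221 + 0 → 221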